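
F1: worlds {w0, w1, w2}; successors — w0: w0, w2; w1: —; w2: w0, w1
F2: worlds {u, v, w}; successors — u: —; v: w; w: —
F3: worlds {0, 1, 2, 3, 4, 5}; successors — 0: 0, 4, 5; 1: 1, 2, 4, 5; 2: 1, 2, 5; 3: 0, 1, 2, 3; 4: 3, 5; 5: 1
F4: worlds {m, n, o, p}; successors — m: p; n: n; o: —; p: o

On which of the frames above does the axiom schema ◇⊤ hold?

F3

Frame correspondent (Sahlqvist): ∀x ∃y Rxy — i.e. seriality.
F1: fails — world w1 has no successor.
F2: fails — world u has no successor.
F3: holds.
F4: fails — world o has no successor.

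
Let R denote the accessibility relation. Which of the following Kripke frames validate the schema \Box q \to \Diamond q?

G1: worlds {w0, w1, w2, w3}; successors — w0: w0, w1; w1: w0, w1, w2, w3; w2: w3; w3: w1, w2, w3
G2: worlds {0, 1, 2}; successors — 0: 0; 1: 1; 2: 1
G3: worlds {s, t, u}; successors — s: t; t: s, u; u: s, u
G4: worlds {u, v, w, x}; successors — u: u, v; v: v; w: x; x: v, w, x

This is the axiom for seriality; its first-order frame correspondent is \forall x \exists y Rxy.
G1: satisfies the condition.
G2: satisfies the condition.
G3: satisfies the condition.
G4: satisfies the condition.

G1, G2, G3, G4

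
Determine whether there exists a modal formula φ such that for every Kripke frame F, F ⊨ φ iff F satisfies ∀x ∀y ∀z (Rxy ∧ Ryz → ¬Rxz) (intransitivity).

Any modally definable frame class is closed under surjective bounded morphisms.
The 3-cycle (worlds a,b,c with a→b→c→a) is intransitive. Mapping every world to a single reflexive point • is a surjective bounded morphism; the reflexive point is not intransitive (R••∧R•• but R••).
Hence intransitivity is not modally definable.

Not definable by any modal formula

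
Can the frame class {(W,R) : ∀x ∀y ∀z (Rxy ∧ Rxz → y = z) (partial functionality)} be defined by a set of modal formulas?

Yes — defined by ◇q → □q

This is a Sahlqvist condition; the CD axiom ◇q → □q defines it.
Suppose ◇q→□q is valid. Take Rxy, Rxz and set V(q)={y}. Then ◇q at x, so □q at x, so q at z, i.e. z=y.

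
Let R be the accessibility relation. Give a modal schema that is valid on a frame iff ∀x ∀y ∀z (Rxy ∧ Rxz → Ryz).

◇p → □◇p

This is the Euclidean property; the standard corresponding axiom is 5: ◇p → □◇p.
Suppose ◇p→□◇p is valid. Take Rxy, Rxz and set V(p)={y}. Then ◇p at x, so □◇p at x, so ◇p at z, so some w with Rzw has p; w=y, i.e. Rzy. By symmetry of the argument, Ryz.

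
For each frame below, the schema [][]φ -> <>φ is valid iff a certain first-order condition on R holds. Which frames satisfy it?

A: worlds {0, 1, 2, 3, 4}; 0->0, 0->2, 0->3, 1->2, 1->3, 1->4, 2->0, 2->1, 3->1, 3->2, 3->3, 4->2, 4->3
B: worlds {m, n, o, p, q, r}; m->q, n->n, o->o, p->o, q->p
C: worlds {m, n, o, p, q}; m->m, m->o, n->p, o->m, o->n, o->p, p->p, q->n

A

This is the axiom for a generalized confluence (Geach) condition; its first-order frame correspondent is forall x exists w (x R^2 w & xRw).
A: holds.
B: fails — at m but no w with mR²w and mRw.
C: fails — at q but no w with qR²w and qRw.
Valid on: A.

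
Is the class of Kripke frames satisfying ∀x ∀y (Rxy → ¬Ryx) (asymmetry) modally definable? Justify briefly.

Not definable by any modal formula

Any modally definable frame class is closed under surjective bounded morphisms.
The 5-cycle (worlds s,t,u,v,w with s→t→u→v→w→s) is asymmetric. Mapping every world to a single reflexive point • is a surjective bounded morphism, and the reflexive point is not asymmetric (R•• but asymmetry requires ¬R••).
Hence asymmetry is not modally definable.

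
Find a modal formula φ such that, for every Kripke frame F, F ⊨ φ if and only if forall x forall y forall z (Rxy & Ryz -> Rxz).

This is transitivity; the standard corresponding axiom is 4: □q → □□q.
Suppose □q→□□q is valid. Take Rxy, Ryz and set V(q)={w : Rxw}. Then □q at x, so □□q at x, so □q at y, so q at z, i.e. Rxz.

□q → □□q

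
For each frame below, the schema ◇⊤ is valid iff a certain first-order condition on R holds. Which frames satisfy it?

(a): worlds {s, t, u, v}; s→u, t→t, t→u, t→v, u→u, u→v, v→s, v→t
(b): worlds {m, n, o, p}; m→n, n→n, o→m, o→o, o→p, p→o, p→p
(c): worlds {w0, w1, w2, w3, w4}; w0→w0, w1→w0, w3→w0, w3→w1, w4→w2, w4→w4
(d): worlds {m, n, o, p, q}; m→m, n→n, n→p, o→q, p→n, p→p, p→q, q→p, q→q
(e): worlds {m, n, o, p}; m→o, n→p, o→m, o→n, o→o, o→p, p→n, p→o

(a), (b), (d), (e)

The schema corresponds to seriality: ∀x ∃y Rxy.
(a): satisfies the condition.
(b): satisfies the condition.
(c): fails — world w2 has no successor.
(d): satisfies the condition.
(e): satisfies the condition.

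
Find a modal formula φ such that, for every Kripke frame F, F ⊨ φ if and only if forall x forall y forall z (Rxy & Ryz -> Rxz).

This is transitivity; the standard corresponding axiom is 4: □p → □□p.
Suppose □p→□□p is valid. Take Rxy, Ryz and set V(p)={w : Rxw}. Then □p at x, so □□p at x, so □p at y, so p at z, i.e. Rxz.

□p → □□p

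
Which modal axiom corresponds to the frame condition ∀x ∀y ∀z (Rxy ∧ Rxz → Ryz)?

This is the Euclidean property; the standard corresponding axiom is 5: ◇p → □◇p.
Suppose ◇p→□◇p is valid. Take Rxy, Rxz and set V(p)={y}. Then ◇p at x, so □◇p at x, so ◇p at z, so some w with Rzw has p; w=y, i.e. Rzy. By symmetry of the argument, Ryz.

◇p → □◇p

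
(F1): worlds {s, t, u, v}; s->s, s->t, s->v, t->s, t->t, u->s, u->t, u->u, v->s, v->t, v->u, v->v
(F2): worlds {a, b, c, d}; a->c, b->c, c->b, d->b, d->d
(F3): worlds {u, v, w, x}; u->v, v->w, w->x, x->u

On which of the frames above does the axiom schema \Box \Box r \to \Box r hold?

(F1)

This is the axiom for density; its first-order frame correspondent is \forall x \forall y (Rxy \to \exists z (Rxz \wedge Rzy)).
(F1): condition met.
(F2): fails — Rbc but no z with Rbz and Rzc.
(F3): fails — Ruv but no z with Ruz and Rzv.
Valid on: (F1).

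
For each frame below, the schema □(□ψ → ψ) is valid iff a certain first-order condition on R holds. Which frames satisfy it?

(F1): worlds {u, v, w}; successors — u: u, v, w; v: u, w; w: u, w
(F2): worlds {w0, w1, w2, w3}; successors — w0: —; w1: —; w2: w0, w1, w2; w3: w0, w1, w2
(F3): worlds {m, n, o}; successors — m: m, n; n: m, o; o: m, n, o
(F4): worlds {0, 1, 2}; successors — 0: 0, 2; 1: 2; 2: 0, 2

This is the axiom for shift-reflexivity; its first-order frame correspondent is ∀x ∀y (Rxy → Ryy).
(F1): fails — Ruv but not Rvv.
(F2): fails — Rw3w1 but not Rw1w1.
(F3): fails — Ron but not Rnn.
(F4): holds.
Valid on: (F4).

(F4)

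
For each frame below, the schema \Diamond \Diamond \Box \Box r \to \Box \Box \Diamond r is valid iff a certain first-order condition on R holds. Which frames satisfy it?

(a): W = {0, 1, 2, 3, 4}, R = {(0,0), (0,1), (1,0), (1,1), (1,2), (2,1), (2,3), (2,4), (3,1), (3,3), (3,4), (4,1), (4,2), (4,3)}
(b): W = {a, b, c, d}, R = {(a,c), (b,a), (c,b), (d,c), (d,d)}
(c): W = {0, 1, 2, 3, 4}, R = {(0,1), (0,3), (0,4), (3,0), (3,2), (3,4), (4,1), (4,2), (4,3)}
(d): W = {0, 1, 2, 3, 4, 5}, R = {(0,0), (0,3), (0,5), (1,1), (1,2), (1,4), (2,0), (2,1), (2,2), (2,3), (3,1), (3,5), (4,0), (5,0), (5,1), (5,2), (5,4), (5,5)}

(a)

This is the axiom for a generalized confluence (Geach) condition; its first-order frame correspondent is \forall x \forall y \forall z ((x R^2 y \wedge x R^2 z) \to \exists w (y R^2 w \wedge zRw)).
(a): holds.
(b): fails — aR²b, aR²b but no w with bR²w and bRw.
(c): fails — 0R²0, 0R²1 but no w with 0R²w and 1Rw.
(d): fails — 0R²4, 0R²1 but no w with 4R²w and 1Rw.
Valid on: (a).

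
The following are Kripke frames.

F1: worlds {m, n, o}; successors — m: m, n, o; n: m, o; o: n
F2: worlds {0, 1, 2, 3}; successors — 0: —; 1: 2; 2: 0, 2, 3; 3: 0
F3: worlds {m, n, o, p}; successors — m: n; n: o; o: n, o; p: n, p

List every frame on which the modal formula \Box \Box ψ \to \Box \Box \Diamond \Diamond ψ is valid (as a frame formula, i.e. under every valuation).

This is the axiom for a generalized confluence (Geach) condition; its first-order frame correspondent is \forall x \forall z (x R^2 z \to \exists w (x R^2 w \wedge z R^2 w)).
F1: ✓.
F2: fails — 1R²0 but no w with 1R²w and 0R²w.
F3: ✓.
Valid on: F1, F3.

F1, F3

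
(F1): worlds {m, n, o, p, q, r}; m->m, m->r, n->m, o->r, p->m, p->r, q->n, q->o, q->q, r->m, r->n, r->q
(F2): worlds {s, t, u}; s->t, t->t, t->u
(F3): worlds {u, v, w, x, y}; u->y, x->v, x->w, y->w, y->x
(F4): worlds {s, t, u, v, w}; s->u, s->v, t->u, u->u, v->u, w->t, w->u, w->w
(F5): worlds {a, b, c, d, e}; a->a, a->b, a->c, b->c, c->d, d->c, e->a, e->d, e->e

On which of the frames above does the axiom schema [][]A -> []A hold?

(F2)

This is the axiom for density; its first-order frame correspondent is forall x forall y (Rxy -> exists z (Rxz & Rzy)).
(F1): fails — Ror but no z with Roz and Rzr.
(F2): condition met.
(F3): fails — Rxw but no z with Rxz and Rzw.
(F4): fails — Rsv but no z with Rsz and Rzv.
(F5): fails — Rbc but no z with Rbz and Rzc.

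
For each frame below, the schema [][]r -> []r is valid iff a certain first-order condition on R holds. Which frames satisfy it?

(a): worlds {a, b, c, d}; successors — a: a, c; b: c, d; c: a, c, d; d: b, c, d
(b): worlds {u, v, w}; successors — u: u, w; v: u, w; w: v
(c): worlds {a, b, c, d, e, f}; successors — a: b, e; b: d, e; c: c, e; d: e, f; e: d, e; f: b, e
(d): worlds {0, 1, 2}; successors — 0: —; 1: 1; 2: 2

The schema corresponds to density: forall x forall y (Rxy -> exists z (Rxz & Rzy)).
(a): holds.
(b): fails — Rwv but no z with Rwz and Rzv.
(c): fails — Rdf but no z with Rdz and Rzf.
(d): holds.
Valid on: (a), (d).

(a), (d)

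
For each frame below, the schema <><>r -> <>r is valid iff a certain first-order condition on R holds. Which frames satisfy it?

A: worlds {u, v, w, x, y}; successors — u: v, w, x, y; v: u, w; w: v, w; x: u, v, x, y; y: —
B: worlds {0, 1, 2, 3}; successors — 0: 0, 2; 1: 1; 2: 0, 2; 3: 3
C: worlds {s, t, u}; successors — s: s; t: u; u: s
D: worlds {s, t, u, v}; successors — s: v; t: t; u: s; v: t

The schema corresponds to transitivity: forall x forall y forall z (Rxy & Ryz -> Rxz).
A: fails — Ruv and Rvu but not Ruu.
B: condition met.
C: fails — Rtu and Rus but not Rts.
D: fails — Rsv and Rvt but not Rst.

B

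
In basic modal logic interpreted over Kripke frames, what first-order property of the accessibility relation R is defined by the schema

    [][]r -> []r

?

Suppose □□r→□r is valid. Take Rxy and set V(r)={w : xR²w}. Then □□r at x, so □r at x, so r at y, i.e. ∃z(Rxz∧Rzy).
The converse is a direct semantic check.
Frame condition: forall x forall y (Rxy -> exists z (Rxz & Rzy)).

Density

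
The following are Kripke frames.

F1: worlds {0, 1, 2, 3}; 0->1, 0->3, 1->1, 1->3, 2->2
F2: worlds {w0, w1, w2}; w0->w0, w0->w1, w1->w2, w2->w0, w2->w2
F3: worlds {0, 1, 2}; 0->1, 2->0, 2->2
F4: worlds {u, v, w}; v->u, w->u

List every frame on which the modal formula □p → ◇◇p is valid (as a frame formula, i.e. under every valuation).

F2

The schema corresponds to a generalized confluence (Geach) condition: ∀x ∃w (xRw ∧ xR²w).
F1: fails — at 3 but no w with 3Rw and 3R²w.
F2: condition met.
F3: fails — at 0 but no w with 0Rw and 0R²w.
F4: fails — at u but no t with uRt and uR²t.
Valid on: F2.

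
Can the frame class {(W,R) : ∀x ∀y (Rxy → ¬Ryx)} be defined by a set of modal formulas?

Any modally definable frame class is closed under surjective bounded morphisms.
The 4-cycle (worlds s,t,u,v with s→t→u→v→s) is asymmetric. Mapping every world to a single reflexive point • is a surjective bounded morphism, and the reflexive point is not asymmetric (R•• but asymmetry requires ¬R••).
Hence asymmetry is not modally definable.

Not definable by any modal formula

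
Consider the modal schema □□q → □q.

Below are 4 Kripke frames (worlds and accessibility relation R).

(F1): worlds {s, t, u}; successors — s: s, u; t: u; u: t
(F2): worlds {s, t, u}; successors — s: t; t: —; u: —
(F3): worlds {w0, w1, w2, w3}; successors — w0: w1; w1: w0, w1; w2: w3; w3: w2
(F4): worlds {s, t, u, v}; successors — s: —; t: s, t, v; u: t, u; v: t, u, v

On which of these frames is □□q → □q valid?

This is the axiom for density; its first-order frame correspondent is ∀x ∀y (Rxy → ∃z (Rxz ∧ Rzy)).
(F1): fails — Rut but no z with Ruz and Rzt.
(F2): fails — Rst but no z with Rsz and Rzt.
(F3): fails — Rw3w2 but no z with Rw3z and Rzw2.
(F4): ✓.

(F4)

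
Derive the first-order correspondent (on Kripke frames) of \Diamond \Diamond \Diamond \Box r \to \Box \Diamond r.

\forall x \forall y \forall z ((x R^3 y \wedge xRz) \to \exists w (yRw \wedge zRw))

This is a Sahlqvist (Geach-type) schema ◇^3□^1r → □^1◇^1r.
First-order correspondent: \forall x \forall y \forall z ((x R^3 y \wedge xRz) \to \exists w (yRw \wedge zRw)).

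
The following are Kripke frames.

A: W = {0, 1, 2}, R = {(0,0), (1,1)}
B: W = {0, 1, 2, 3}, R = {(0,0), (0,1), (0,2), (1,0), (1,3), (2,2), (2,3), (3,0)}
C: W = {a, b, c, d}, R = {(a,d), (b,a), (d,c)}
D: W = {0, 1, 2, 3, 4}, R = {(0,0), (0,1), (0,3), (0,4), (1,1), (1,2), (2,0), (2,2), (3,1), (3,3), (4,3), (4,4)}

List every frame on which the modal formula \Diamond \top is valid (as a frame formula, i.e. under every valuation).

This is the axiom for seriality; its first-order frame correspondent is \forall x \exists y Rxy.
A: fails — world 2 has no successor.
B: ✓.
C: fails — world c has no successor.
D: ✓.
Valid on: B, D.

B, D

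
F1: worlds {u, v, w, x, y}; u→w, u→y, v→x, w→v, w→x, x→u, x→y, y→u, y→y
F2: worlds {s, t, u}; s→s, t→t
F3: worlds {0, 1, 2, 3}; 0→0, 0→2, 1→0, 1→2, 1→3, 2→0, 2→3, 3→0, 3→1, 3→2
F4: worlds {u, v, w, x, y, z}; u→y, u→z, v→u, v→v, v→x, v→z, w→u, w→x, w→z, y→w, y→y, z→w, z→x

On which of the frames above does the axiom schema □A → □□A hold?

F2

The schema corresponds to transitivity: ∀x ∀y ∀z (Rxy ∧ Ryz → Rxz).
F1: fails — Ruw and Rwx but not Rux.
F2: ✓.
F3: fails — R32 and R23 but not R33.
F4: fails — Ruz and Rzx but not Rux.
Valid on: F2.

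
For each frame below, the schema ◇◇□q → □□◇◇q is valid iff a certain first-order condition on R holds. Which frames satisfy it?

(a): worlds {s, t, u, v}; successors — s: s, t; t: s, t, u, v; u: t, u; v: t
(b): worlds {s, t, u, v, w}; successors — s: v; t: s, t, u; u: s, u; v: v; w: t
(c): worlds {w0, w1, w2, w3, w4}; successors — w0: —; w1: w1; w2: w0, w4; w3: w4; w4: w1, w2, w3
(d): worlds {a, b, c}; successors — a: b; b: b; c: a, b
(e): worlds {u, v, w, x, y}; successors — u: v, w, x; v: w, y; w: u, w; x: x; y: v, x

(a), (d)

The schema corresponds to a generalized confluence (Geach) condition: ∀x ∀y ∀z ((xR²y ∧ xR²z) → ∃w (yRw ∧ zR²w)).
(a): satisfies the condition.
(b): fails — tR²t, tR²s but no w* with tRw* and sR²w*.
(c): fails — w2R²w2, w2R²w1 but no w with w2Rw and w1R²w.
(d): satisfies the condition.
(e): fails — uR²w, uR²x but no t with wRt and xR²t.
Valid on: (a), (d).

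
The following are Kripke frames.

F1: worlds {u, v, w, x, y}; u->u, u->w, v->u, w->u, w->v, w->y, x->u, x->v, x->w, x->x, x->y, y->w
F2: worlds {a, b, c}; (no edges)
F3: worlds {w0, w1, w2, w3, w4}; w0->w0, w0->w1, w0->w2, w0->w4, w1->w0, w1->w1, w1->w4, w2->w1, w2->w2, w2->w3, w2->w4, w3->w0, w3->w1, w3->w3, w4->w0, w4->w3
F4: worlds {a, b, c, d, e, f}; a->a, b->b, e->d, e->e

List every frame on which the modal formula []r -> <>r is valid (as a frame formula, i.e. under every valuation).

F1, F3

Frame correspondent (Sahlqvist): forall x exists y Rxy — i.e. seriality.
F1: holds.
F2: fails — world a has no successor.
F3: holds.
F4: fails — world c has no successor.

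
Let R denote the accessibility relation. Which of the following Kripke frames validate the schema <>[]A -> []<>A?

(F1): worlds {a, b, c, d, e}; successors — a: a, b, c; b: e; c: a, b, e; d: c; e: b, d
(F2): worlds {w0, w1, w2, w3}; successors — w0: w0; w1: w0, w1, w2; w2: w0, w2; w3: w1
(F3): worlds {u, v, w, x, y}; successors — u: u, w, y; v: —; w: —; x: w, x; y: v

Frame correspondent (Sahlqvist): forall x forall y forall z (Rxy & Rxz -> exists w (Ryw & Rzw)) — i.e. convergence.
(F1): fails — Rab and Raa but b and a have no common successor.
(F2): holds.
(F3): fails — Ruw and Ruw but w and w have no common successor.

(F2)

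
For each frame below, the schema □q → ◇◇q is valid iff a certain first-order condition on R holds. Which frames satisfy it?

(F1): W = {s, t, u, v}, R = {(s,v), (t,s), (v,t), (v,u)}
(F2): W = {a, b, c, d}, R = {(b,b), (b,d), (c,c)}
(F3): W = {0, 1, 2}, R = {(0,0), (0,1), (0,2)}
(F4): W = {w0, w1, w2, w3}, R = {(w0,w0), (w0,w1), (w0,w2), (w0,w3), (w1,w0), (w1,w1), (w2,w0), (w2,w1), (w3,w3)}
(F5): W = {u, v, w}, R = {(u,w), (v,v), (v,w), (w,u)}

The schema corresponds to a generalized confluence (Geach) condition: ∀x ∃w (xRw ∧ xR²w).
(F1): fails — at s but no w with sRw and sR²w.
(F2): fails — at a but no w with aRw and aR²w.
(F3): fails — at 1 but no w with 1Rw and 1R²w.
(F4): condition met.
(F5): fails — at u but no t with uRt and uR²t.

(F4)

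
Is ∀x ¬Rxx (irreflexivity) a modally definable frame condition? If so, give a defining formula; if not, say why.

Not definable by any modal formula

Any modally definable frame class is closed under surjective bounded morphisms.
The 5-cycle (worlds a,b,c,d,e with a→b→c→d→e→a) is irreflexive, and the map sending every world to a single reflexive point • is a surjective bounded morphism (forth: every edge maps to (•,•); back: every world has a successor). So any modal formula valid on the 5-cycle is also valid on the reflexive point, which is not irreflexive.
So no modal formula (or set of formulas) defines exactly the irreflexive frames.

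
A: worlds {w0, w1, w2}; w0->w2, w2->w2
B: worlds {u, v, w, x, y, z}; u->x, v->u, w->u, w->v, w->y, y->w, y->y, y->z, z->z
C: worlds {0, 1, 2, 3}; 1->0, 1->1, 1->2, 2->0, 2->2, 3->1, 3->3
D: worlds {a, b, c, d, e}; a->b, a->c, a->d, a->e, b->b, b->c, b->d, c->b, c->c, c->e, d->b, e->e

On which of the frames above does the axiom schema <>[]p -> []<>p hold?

Frame correspondent (Sahlqvist): forall x forall y forall z (Rxy & Rxz -> exists w (Ryw & Rzw)) — i.e. convergence.
A: condition met.
B: fails — Rux and Rux but x and x have no common successor.
C: fails — R10 and R10 but 0 and 0 have no common successor.
D: fails — Rab and Rae but b and e have no common successor.
Valid on: A.

A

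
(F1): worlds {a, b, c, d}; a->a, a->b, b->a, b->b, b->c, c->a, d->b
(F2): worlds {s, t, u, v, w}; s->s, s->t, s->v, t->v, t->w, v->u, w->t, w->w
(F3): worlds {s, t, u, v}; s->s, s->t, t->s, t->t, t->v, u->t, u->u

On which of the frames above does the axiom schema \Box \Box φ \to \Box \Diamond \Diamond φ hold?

This is the axiom for a generalized confluence (Geach) condition; its first-order frame correspondent is \forall x \forall z (xRz \to \exists w (x R^2 w \wedge z R^2 w)).
(F1): condition met.
(F2): fails — sRv but no w* with sR²w* and vR²w*.
(F3): fails — tRv but no w with tR²w and vR²w.

(F1)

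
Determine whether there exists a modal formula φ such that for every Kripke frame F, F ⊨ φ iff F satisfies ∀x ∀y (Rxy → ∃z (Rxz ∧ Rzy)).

This is a Sahlqvist condition; the C4 axiom □□q → □q defines it.

Yes, by □□q → □q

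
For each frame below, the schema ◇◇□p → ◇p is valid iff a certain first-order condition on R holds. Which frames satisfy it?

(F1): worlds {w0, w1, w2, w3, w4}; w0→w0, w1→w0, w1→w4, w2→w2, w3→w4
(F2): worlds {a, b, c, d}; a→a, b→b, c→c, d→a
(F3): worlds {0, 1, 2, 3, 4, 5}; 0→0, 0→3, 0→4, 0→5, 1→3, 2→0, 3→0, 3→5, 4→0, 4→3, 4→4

This is the axiom for a generalized confluence (Geach) condition; its first-order frame correspondent is ∀x ∀y (xR²y → ∃w (yRw ∧ xRw)).
(F1): holds.
(F2): holds.
(F3): fails — 0R²5 but no w with 5Rw and 0Rw.
Valid on: (F1), (F2).

(F1), (F2)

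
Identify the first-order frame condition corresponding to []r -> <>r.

Suppose □r→◇r is valid. At any x set V(r)=W. Then □r at x, so ◇r at x, so x has a successor.

seriality: forall x exists y Rxy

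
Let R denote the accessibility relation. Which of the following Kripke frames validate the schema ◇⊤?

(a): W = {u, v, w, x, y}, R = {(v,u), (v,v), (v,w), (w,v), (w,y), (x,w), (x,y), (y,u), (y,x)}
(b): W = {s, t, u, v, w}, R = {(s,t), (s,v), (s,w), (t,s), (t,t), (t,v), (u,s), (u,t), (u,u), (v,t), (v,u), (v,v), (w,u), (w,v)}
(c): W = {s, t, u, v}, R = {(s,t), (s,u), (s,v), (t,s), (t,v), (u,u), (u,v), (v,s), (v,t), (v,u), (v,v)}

(b), (c)

Frame correspondent (Sahlqvist): ∀x ∃y Rxy — i.e. seriality.
(a): fails — world u has no successor.
(b): ✓.
(c): ✓.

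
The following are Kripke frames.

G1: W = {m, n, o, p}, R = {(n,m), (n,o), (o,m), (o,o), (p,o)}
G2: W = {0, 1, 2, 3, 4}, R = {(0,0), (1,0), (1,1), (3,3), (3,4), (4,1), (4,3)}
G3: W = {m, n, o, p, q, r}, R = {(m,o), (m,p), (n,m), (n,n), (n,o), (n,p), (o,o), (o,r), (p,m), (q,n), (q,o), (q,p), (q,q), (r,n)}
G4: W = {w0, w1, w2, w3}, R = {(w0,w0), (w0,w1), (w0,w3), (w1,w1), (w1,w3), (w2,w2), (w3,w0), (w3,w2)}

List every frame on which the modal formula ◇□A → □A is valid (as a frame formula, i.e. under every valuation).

none

Frame correspondent (Sahlqvist): ∀x ∀y ∀z ((xRy ∧ xRz) → ∃w (yRw ∧ z = w)) — i.e. a generalized confluence (Geach) condition.
G1: fails — nRm, nRm but no w with mRw and m=w.
G2: fails — 1R0, 1R1 but no w with 0Rw and 1=w.
G3: fails — mRo, mRp but no w with oRw and p=w.
G4: fails — w0Rw1, w0Rw0 but no w with w1Rw and w0=w.
Valid on no frame.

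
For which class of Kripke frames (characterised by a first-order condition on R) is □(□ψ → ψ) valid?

Suppose □(□ψ→ψ) is valid. Take Rxy and set V(ψ)={w : Ryw}. Then at y, □ψ holds; since □(□ψ→ψ) at x, □ψ→ψ at y, so ψ at y, i.e. Ryy.
The converse is a direct semantic check.
So the correspondent is shift-reflexivity.

Shift-reflexivity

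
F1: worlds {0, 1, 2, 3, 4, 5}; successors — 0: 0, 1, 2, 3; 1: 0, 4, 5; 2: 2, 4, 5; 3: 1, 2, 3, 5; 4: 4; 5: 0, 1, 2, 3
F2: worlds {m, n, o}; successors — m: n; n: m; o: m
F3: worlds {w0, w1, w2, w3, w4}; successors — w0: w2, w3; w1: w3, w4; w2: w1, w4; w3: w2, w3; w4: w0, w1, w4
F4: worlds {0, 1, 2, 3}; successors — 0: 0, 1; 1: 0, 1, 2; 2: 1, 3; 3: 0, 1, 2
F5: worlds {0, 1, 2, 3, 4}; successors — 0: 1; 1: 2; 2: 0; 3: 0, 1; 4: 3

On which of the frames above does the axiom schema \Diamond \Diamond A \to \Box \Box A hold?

F2

This is the axiom for a generalized confluence (Geach) condition; its first-order frame correspondent is \forall x \forall y \forall z ((x R^2 y \wedge x R^2 z) \to \exists w (y = w \wedge z = w)).
F1: fails — 0R²0, 0R²1 but 0 ≠ 1.
F2: condition met.
F3: fails — w0R²w1, w0R²w2 but w1 ≠ w2.
F4: fails — 0R²0, 0R²1 but 0 ≠ 1.
F5: fails — 3R²1, 3R²2 but 1 ≠ 2.
Valid on: F2.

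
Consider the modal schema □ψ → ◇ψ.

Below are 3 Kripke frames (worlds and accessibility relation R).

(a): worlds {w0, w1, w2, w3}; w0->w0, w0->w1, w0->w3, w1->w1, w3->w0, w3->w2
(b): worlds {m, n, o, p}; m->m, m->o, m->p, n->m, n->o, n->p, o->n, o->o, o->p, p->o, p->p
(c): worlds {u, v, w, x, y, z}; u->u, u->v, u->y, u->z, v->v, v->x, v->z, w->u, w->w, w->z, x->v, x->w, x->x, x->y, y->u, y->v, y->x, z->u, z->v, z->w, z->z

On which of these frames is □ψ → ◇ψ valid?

(b), (c)

Frame correspondent (Sahlqvist): ∀x ∃y Rxy — i.e. seriality.
(a): fails — world w2 has no successor.
(b): ✓.
(c): ✓.
Valid on: (b), (c).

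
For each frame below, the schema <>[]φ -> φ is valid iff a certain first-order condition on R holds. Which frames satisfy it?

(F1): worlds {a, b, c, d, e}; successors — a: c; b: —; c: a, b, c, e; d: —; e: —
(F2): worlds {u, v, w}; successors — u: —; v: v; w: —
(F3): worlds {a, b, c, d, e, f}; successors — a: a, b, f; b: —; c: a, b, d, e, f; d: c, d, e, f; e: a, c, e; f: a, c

(F2)

This is the axiom for symmetry; its first-order frame correspondent is forall x forall y (Rxy -> Ryx).
(F1): fails — Rcb but not Rbc.
(F2): ✓.
(F3): fails — Rea but not Rae.
Valid on: (F2).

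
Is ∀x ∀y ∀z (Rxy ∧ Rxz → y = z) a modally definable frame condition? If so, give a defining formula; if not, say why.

Yes — defined by ◇q → □q

This is a Sahlqvist condition; the CD axiom ◇q → □q defines it.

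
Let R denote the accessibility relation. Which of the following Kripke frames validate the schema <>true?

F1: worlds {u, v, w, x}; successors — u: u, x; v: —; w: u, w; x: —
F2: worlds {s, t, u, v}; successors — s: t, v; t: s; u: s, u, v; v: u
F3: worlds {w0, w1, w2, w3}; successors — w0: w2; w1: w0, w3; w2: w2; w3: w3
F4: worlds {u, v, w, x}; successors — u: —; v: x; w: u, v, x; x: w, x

F2, F3

Frame correspondent (Sahlqvist): forall x exists y Rxy — i.e. seriality.
F1: fails — world v has no successor.
F2: condition met.
F3: condition met.
F4: fails — world u has no successor.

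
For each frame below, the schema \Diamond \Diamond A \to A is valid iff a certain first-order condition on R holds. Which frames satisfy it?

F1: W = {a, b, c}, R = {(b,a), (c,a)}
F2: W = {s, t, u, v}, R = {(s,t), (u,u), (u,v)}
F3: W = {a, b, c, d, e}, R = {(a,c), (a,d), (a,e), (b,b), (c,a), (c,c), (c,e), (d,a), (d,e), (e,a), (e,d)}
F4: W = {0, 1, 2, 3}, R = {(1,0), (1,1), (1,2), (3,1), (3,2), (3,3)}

F1

Frame correspondent (Sahlqvist): \forall x \forall y (x R^2 y \to \exists w (y = w \wedge x = w)) — i.e. a generalized confluence (Geach) condition.
F1: satisfies the condition.
F2: fails — uR²v but v ≠ u.
F3: fails — aR²c but c ≠ a.
F4: fails — 1R²0 but 0 ≠ 1.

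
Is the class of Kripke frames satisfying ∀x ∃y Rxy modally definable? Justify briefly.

This is a Sahlqvist condition; the D axiom □q → ◇q defines it.
Suppose □q→◇q is valid. At any x set V(q)=W. Then □q at x, so ◇q at x, so x has a successor.

Definable; □q → ◇q defines it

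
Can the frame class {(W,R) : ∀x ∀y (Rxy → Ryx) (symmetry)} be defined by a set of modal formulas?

Yes: it is symmetry, defined by the B schema p → □◇p.
Suppose p→□◇p is valid. Take Rxy and set V(p)={x}. Then p at x, so □◇p at x, so ◇p at y, so some z with Ryz has p; z=x, i.e. Ryx.

Definable; p → □◇p defines it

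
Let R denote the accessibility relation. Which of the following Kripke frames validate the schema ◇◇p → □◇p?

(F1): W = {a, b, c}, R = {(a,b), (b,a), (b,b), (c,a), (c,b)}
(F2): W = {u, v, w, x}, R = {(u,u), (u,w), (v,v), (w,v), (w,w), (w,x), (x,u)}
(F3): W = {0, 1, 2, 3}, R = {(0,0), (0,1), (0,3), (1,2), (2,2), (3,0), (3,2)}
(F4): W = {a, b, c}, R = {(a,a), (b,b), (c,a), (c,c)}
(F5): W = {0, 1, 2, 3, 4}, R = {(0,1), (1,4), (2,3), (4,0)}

(F5)

Frame correspondent (Sahlqvist): ∀x ∀y ∀z ((xR²y ∧ xRz) → ∃w (y = w ∧ zRw)) — i.e. a generalized confluence (Geach) condition.
(F1): fails — bR²a, bRa but no w with a=w and aRw.
(F2): fails — uR²u, uRw but no t with u=t and wRt.
(F3): fails — 0R²0, 0R1 but no w with 0=w and 1Rw.
(F4): fails — cR²c, cRa but no w with c=w and aRw.
(F5): holds.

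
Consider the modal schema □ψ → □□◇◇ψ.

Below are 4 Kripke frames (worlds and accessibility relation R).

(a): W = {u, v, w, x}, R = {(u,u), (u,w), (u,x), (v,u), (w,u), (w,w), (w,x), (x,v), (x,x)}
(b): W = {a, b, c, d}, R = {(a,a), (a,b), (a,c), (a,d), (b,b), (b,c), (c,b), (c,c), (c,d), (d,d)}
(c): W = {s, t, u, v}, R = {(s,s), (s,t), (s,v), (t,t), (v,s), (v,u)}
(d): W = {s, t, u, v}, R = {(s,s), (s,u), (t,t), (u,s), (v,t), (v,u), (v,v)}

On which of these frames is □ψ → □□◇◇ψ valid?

Frame correspondent (Sahlqvist): ∀x ∀z (xR²z → ∃w (xRw ∧ zR²w)) — i.e. a generalized confluence (Geach) condition.
(a): ✓.
(b): fails — bR²d but no w with bRw and dR²w.
(c): fails — sR²u but no w with sRw and uR²w.
(d): ✓.
Valid on: (a), (d).

(a), (d)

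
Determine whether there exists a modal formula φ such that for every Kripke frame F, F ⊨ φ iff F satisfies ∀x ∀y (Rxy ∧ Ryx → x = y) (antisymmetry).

Not definable by any modal formula

Modal frame validity is preserved under surjective bounded morphisms.
The 4-cycle (worlds w0,w1,w2,w3 with w0→w1→w2→w3→w0) is antisymmetric. Sending even-indexed worlds to • and odd-indexed worlds to ∘ is a surjective bounded morphism onto the two-world frame with •↔∘, which is not antisymmetric.
So no modal formula (or set of formulas) defines exactly the antisymmetric frames.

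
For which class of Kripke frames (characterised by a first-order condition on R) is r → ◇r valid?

reflexivity

This is a form of the T axiom.
It corresponds to reflexivity: ∀x Rxx.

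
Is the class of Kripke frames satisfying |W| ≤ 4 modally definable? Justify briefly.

If a class were modally definable it would be closed under disjoint unions (Goldblatt–Thomason).
Any modal formula valid on each of 5 disjoint one-world frames is valid on their disjoint union (validity is preserved under disjoint unions). Each one-world frame has |W|=1≤4, but the union has |W|=5.
Hence having at most 4 worlds is not modally definable.

Not definable by any modal formula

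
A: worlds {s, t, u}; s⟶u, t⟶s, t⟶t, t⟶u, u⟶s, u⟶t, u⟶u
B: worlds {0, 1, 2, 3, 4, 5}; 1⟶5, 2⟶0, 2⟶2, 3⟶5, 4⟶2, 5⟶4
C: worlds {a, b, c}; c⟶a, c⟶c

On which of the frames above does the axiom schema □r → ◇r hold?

A

Frame correspondent (Sahlqvist): ∀x ∃y Rxy — i.e. seriality.
A: condition met.
B: fails — world 0 has no successor.
C: fails — world a has no successor.
Valid on: A.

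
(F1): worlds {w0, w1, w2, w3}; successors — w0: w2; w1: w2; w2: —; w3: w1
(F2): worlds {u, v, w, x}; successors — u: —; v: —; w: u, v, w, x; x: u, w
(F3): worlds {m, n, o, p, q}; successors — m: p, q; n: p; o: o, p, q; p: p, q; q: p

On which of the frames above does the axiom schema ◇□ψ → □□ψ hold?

Frame correspondent (Sahlqvist): ∀x ∀y ∀z ((xRy ∧ xR²z) → ∃w (yRw ∧ z = w)) — i.e. a generalized confluence (Geach) condition.
(F1): condition met.
(F2): fails — wRu, wR²u but no t with uRt and u=t.
(F3): fails — mRq, mR²q but no w with qRw and q=w.

(F1)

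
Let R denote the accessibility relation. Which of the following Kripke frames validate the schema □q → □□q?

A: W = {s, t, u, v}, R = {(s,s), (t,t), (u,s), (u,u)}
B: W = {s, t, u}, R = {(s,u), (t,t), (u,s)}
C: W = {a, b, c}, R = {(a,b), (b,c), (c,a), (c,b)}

This is the axiom for transitivity; its first-order frame correspondent is ∀x ∀y ∀z (Rxy ∧ Ryz → Rxz).
A: ✓.
B: fails — Rsu and Rus but not Rss.
C: fails — Rab and Rbc but not Rac.

A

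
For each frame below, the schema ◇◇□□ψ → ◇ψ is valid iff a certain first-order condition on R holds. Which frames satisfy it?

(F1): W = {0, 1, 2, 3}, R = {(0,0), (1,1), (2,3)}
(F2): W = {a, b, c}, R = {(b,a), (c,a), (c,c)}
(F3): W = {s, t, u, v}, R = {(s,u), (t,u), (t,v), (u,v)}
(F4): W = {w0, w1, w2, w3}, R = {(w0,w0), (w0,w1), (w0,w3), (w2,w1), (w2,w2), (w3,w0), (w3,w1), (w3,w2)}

Frame correspondent (Sahlqvist): ∀x ∀y (xR²y → ∃w (yR²w ∧ xRw)) — i.e. a generalized confluence (Geach) condition.
(F1): holds.
(F2): fails — cR²a but no w with aR²w and cRw.
(F3): fails — sR²v but no w with vR²w and sRw.
(F4): fails — w0R²w1 but no w with w1R²w and w0Rw.

(F1)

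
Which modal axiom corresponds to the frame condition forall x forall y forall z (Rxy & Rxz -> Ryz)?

◇ψ → □◇ψ

A defining formula is ◇ψ → □◇ψ (the 5 axiom).
Suppose ◇ψ→□◇ψ is valid. Take Rxy, Rxz and set V(ψ)={y}. Then ◇ψ at x, so □◇ψ at x, so ◇ψ at z, so some w with Rzw has ψ; w=y, i.e. Rzy. By symmetry of the argument, Ryz.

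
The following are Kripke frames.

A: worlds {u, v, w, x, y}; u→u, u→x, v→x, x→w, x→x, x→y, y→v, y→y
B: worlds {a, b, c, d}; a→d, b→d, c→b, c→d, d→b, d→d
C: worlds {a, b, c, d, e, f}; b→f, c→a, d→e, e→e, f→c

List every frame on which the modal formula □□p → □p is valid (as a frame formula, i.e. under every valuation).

A, B

Frame correspondent (Sahlqvist): ∀x ∀y (Rxy → ∃z (Rxz ∧ Rzy)) — i.e. density.
A: satisfies the condition.
B: satisfies the condition.
C: fails — Rbf but no z with Rbz and Rzf.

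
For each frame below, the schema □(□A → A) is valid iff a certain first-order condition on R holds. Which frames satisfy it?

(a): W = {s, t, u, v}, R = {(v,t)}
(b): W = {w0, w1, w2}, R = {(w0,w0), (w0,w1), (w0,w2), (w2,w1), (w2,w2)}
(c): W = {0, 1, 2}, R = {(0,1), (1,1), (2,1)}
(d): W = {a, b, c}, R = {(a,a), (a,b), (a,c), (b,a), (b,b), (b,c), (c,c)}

This is the axiom for shift-reflexivity; its first-order frame correspondent is ∀x ∀y (Rxy → Ryy).
(a): fails — Rvt but not Rtt.
(b): fails — Rw0w1 but not Rw1w1.
(c): condition met.
(d): condition met.

(c), (d)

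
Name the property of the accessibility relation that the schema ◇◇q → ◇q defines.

Replacing q by ¬q and contraposing gives the equivalent schema □q → □□q.
Suppose □q→□□q is valid. Take Rxy, Ryz and set V(q)={w : Rxw}. Then □q at x, so □□q at x, so □q at y, so q at z, i.e. Rxz.

Transitivity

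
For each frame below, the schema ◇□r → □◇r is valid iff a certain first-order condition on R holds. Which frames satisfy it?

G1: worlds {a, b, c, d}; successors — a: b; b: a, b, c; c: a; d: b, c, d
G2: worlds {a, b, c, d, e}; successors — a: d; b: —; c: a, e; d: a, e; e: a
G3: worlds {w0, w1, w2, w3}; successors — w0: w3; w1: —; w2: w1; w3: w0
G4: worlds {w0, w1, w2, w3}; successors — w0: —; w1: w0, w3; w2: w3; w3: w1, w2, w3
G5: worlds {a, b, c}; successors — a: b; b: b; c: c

Frame correspondent (Sahlqvist): ∀x ∀y ∀z (Rxy ∧ Rxz → ∃w (Ryw ∧ Rzw)) — i.e. convergence.
G1: fails — Rbc and Rba but c and a have no common successor.
G2: fails — Rce and Rca but e and a have no common successor.
G3: fails — Rw2w1 and Rw2w1 but w1 and w1 have no common successor.
G4: fails — Rw1w0 and Rw1w0 but w0 and w0 have no common successor.
G5: ✓.
Valid on: G5.

G5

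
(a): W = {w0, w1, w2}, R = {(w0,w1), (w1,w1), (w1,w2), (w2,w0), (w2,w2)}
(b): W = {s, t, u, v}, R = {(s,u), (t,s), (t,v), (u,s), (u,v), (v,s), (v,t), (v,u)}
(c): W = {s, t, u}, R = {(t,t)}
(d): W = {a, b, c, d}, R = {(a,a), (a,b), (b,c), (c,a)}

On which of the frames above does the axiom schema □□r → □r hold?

(a), (c)

Frame correspondent (Sahlqvist): ∀x ∀y (Rxy → ∃z (Rxz ∧ Rzy)) — i.e. density.
(a): holds.
(b): fails — Ruv but no z with Ruz and Rzv.
(c): holds.
(d): fails — Rbc but no z with Rbz and Rzc.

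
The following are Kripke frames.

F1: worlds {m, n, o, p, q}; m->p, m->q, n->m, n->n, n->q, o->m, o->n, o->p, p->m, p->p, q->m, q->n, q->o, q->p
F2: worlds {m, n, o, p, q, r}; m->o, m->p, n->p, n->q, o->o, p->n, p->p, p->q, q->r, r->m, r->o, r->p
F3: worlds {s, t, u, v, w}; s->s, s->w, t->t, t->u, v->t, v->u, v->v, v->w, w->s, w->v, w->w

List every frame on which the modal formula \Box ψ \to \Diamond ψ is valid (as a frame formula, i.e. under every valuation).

The schema corresponds to seriality: \forall x \exists y Rxy.
F1: holds.
F2: holds.
F3: fails — world u has no successor.

F1, F2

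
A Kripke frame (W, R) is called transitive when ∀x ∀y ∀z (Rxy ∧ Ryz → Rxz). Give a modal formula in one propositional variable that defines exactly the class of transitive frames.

□ψ → □□ψ

A defining formula is □ψ → □□ψ (the 4 axiom).
Suppose □ψ→□□ψ is valid. Take Rxy, Ryz and set V(ψ)={w : Rxw}. Then □ψ at x, so □□ψ at x, so □ψ at y, so ψ at z, i.e. Rxz.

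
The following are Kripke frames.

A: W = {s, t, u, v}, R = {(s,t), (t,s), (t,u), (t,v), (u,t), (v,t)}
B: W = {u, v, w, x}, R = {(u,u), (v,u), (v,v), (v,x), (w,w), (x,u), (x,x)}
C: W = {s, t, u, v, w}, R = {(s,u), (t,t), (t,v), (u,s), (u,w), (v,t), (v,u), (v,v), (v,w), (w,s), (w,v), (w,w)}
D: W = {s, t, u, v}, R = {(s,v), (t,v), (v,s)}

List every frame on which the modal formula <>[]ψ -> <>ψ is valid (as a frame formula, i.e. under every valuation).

Frame correspondent (Sahlqvist): forall x forall y (xRy -> exists w (yRw & xRw)) — i.e. a generalized confluence (Geach) condition.
A: fails — sRt but no w with tRw and sRw.
B: holds.
C: fails — sRu but no w* with uRw* and sRw*.
D: fails — sRv but no w with vRw and sRw.

B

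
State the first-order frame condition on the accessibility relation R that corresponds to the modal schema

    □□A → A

∀x ∃w (xR²w ∧ x = w)

This is a Sahlqvist (Geach-type) schema ◇^0□^2A → □^0◇^0A.
First-order correspondent: ∀x ∃w (xR²w ∧ x = w).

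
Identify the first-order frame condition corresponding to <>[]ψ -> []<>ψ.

Convergence

This is the .2 axiom.
It corresponds to convergence: forall x forall y forall z (Rxy & Rxz -> exists w (Ryw & Rzw)).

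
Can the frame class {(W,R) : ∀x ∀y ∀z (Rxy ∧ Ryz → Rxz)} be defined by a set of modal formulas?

The condition is transitivity. A defining modal formula is □r → □□r.
Suppose □r→□□r is valid. Take Rxy, Ryz and set V(r)={w : Rxw}. Then □r at x, so □□r at x, so □r at y, so r at z, i.e. Rxz.

Yes — defined by □r → □□r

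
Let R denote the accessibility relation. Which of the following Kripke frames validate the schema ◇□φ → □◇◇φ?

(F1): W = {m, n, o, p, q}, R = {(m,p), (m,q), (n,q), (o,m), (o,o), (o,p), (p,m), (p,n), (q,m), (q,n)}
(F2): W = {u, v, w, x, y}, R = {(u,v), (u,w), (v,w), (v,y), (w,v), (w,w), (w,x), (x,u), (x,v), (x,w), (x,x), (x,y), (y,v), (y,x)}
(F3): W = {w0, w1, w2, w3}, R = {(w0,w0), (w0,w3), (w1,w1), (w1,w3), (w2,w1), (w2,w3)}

The schema corresponds to a generalized confluence (Geach) condition: ∀x ∀y ∀z ((xRy ∧ xRz) → ∃w (yRw ∧ zR²w)).
(F1): fails — mRp, mRp but no w with pRw and pR²w.
(F2): satisfies the condition.
(F3): fails — w0Rw0, w0Rw3 but no w with w0Rw and w3R²w.
Valid on: (F2).

(F2)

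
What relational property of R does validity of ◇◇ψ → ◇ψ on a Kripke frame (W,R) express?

This is frame-equivalent to □ψ → □□ψ (substitute ¬ψ for ψ and contrapose).
Suppose □ψ→□□ψ is valid. Take Rxy, Ryz and set V(ψ)={w : Rxw}. Then □ψ at x, so □□ψ at x, so □ψ at y, so ψ at z, i.e. Rxz.

transitivity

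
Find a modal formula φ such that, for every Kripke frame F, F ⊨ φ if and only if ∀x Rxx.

□r → r

A defining formula is □r → r (the T axiom).
Suppose □r→r is valid. At any x set V(r)={w : Rxw}. Then □r holds at x, so r holds at x, i.e. Rxx.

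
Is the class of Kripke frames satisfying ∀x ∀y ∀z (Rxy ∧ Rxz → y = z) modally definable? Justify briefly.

This is a Sahlqvist condition; the CD axiom ◇p → □p defines it.

Definable; ◇p → □p defines it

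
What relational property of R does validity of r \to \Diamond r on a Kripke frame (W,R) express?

Equivalently (dual form): □r → r.
Suppose □r→r is valid. At any x set V(r)={w : Rxw}. Then □r holds at x, so r holds at x, i.e. Rxx.

reflexivity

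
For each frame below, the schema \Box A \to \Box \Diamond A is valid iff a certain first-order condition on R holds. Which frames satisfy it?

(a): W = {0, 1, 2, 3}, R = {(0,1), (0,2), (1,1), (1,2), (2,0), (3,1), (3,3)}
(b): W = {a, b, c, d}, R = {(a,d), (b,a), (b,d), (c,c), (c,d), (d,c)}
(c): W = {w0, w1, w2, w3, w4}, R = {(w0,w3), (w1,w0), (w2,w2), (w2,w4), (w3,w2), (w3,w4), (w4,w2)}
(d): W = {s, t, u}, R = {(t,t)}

(d)

Frame correspondent (Sahlqvist): \forall x \forall z (xRz \to \exists w (xRw \wedge zRw)) — i.e. a generalized confluence (Geach) condition.
(a): fails — 0R2 but no w with 0Rw and 2Rw.
(b): fails — aRd but no w with aRw and dRw.
(c): fails — w0Rw3 but no w with w0Rw and w3Rw.
(d): satisfies the condition.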